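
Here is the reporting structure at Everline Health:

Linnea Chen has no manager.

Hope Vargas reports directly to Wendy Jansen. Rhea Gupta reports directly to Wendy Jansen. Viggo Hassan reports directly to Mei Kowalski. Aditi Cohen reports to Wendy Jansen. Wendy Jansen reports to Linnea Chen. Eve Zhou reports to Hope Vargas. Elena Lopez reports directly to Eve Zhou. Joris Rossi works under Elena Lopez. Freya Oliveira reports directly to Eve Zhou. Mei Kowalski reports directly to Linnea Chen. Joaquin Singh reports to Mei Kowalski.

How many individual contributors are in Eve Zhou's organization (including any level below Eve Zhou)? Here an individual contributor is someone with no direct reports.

2

The people in Eve Zhou's organization with no one reporting to them are Freya Oliveira, Joris Rossi. That is 2.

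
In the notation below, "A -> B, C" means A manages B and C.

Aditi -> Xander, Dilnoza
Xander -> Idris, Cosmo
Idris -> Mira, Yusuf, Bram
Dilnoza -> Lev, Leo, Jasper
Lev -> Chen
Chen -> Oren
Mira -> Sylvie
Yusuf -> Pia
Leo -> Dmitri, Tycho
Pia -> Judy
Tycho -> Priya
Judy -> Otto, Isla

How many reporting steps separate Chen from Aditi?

Chain from Chen up to Aditi: Chen → Lev → Dilnoza → Aditi. That is 3 steps up, so Chen is 3 levels below Aditi.

3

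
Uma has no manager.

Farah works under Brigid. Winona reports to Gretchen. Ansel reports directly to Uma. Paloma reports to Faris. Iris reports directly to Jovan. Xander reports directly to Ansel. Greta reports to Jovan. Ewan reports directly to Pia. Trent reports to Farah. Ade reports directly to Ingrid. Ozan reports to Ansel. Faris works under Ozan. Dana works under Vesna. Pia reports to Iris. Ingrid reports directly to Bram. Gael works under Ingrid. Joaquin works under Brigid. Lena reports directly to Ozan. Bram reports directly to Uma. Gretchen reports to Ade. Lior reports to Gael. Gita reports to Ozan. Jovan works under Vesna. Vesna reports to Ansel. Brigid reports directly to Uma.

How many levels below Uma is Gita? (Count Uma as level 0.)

Chain from Gita up to Uma: Gita → Ozan → Ansel → Uma. That is 3 steps up, so Gita is 3 levels below Uma.

3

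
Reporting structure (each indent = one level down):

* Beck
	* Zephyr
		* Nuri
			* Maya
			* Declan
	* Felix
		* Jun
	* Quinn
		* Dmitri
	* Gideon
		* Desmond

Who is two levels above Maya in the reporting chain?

Zephyr

Maya reports to Nuri, and Nuri reports to Zephyr. So Maya's skip-level manager is Zephyr.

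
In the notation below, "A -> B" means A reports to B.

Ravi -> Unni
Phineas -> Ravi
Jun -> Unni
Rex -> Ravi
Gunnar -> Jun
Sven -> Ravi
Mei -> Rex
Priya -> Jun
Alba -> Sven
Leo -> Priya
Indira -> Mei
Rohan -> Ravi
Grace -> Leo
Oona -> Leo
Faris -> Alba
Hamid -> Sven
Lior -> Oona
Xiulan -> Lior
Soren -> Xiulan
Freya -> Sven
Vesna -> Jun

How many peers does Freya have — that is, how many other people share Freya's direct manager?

Freya reports to Sven. Sven's other direct reports are Alba, Hamid — 2 peers.

2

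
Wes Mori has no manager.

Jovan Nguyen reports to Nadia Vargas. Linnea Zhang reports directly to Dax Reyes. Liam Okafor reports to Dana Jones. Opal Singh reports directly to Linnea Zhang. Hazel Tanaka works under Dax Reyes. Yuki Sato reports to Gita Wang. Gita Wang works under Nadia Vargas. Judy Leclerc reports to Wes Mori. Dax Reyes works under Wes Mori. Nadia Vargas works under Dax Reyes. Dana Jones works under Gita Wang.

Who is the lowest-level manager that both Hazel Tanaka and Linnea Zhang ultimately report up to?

Hazel Tanaka's chain of managers is Dax Reyes, Wes Mori. Linnea Zhang's chain of managers is Dax Reyes, Wes Mori. The first manager that appears in both chains is Dax Reyes.

Dax Reyes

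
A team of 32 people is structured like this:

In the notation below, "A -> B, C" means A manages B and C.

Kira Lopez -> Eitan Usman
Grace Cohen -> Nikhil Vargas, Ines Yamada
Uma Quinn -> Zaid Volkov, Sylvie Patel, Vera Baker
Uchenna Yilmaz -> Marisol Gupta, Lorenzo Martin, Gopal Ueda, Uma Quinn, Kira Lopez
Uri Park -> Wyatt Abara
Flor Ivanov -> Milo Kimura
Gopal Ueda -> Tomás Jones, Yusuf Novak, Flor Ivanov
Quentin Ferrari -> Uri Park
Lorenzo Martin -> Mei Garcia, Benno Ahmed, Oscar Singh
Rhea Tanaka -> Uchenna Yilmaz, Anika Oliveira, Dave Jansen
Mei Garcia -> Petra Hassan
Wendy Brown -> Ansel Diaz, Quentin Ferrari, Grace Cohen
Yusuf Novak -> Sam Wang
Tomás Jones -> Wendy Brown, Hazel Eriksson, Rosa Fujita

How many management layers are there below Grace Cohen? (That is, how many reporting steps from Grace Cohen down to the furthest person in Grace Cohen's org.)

1

The longest chain under Grace Cohen runs Grace Cohen → Ines Yamada, which is 1 level below Grace Cohen.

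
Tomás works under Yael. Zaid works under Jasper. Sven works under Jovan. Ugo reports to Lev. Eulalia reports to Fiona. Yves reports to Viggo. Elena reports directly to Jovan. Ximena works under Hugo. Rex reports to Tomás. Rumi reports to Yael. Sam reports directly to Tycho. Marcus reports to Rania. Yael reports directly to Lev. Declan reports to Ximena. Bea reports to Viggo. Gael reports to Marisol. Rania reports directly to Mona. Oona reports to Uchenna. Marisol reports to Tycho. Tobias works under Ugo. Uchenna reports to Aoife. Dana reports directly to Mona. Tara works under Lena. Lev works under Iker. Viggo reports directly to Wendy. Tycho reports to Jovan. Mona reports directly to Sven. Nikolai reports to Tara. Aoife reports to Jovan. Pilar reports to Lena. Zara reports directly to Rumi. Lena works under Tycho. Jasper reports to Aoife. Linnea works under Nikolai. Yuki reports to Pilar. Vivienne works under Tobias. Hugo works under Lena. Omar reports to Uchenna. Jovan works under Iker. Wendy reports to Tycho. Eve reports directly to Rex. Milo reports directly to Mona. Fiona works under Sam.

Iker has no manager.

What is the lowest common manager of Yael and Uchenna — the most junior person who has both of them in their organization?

Yael's chain of managers is Lev, Iker. Uchenna's chain of managers is Aoife, Jovan, Iker. The first manager that appears in both chains is Iker.

Iker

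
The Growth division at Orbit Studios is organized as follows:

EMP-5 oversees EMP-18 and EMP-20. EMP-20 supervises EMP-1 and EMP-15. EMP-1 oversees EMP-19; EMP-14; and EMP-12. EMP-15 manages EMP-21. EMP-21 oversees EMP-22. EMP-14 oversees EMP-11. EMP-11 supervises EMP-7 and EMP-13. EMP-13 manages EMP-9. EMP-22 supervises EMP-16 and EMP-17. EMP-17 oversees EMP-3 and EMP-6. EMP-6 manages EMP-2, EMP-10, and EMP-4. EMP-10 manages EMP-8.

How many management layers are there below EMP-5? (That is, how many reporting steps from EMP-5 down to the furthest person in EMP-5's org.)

8

The longest chain under EMP-5 runs EMP-5 → EMP-20 → EMP-15 → EMP-21 → EMP-22 → EMP-17 → EMP-6 → EMP-10 → EMP-8, which is 8 levels below EMP-5.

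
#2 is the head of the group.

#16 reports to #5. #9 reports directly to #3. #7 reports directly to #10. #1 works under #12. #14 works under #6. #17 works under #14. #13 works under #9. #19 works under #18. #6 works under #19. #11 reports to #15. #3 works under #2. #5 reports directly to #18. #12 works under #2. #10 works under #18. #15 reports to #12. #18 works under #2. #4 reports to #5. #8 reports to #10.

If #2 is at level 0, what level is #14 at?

4

Chain from #14 up to #2: #14 → #6 → #19 → #18 → #2. That is 4 steps up, so #14 is 4 levels below #2.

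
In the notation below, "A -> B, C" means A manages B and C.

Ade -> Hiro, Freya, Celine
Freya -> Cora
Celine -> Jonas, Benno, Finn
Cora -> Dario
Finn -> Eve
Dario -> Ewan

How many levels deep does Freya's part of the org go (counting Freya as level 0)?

The longest chain under Freya runs Freya → Cora → Dario → Ewan, which is 3 levels below Freya.

3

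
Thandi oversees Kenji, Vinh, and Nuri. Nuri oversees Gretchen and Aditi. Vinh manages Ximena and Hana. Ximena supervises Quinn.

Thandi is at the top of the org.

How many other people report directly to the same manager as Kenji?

Kenji reports to Thandi. Thandi's other direct reports are Nuri, Vinh — 2 peers.

2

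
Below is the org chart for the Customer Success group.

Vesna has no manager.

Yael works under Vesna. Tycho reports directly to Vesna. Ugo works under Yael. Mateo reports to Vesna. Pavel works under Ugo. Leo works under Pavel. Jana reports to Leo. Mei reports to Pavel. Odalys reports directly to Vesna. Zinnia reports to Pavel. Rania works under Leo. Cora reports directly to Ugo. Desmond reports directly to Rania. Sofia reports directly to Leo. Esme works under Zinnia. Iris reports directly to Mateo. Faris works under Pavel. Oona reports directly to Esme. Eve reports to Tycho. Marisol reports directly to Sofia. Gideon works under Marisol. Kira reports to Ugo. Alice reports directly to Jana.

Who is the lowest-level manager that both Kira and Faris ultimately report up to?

Kira's chain of managers is Ugo, Yael, Vesna. Faris's chain of managers is Pavel, Ugo, Yael, Vesna. The first manager that appears in both chains is Ugo.

Ugo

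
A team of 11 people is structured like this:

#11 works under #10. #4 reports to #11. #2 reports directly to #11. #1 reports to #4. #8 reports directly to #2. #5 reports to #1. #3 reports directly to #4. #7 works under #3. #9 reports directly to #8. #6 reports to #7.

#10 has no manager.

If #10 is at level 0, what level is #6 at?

Chain from #6 up to #10: #6 → #7 → #3 → #4 → #11 → #10. That is 5 steps up, so #6 is 5 levels below #10.

5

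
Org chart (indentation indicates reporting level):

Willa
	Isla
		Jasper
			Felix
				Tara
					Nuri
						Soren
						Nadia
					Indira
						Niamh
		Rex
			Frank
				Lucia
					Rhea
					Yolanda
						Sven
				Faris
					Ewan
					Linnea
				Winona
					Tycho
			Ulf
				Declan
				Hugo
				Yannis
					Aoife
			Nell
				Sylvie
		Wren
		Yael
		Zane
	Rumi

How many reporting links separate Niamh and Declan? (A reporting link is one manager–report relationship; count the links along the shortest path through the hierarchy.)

8

Niamh is 5 levels below Isla, and Declan is 3 levels below Isla (their lowest common manager). The shortest path runs up from Niamh to Isla and back down to Declan: 5 + 3 = 8 links.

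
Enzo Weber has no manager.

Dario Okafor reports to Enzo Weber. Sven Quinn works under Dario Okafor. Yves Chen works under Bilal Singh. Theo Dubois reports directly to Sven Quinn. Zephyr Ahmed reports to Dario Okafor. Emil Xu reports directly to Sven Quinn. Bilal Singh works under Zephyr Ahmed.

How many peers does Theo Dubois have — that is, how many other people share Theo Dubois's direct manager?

Theo Dubois reports to Sven Quinn. Sven Quinn's other direct reports are Emil Xu — 1 peer.

1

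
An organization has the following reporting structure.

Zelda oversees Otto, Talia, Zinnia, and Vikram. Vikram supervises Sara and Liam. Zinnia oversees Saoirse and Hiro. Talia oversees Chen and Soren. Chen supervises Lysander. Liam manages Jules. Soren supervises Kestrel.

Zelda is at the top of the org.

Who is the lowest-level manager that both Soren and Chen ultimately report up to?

Soren's chain of managers is Talia, Zelda. Chen's chain of managers is Talia, Zelda. The first manager that appears in both chains is Talia.

Talia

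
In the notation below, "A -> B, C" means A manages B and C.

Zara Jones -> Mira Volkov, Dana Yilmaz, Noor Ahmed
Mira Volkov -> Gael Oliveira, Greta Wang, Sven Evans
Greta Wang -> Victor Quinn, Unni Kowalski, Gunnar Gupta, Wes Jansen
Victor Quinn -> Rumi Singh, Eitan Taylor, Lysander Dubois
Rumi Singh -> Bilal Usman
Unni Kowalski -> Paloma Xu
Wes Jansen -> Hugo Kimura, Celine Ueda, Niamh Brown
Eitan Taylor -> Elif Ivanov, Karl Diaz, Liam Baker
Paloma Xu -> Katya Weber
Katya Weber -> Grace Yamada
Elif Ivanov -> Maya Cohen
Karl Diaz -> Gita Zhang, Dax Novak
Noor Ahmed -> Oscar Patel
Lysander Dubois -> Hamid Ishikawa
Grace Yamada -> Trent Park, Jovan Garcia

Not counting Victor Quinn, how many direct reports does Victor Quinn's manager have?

Victor Quinn reports to Greta Wang. Greta Wang's other direct reports are Unni Kowalski, Gunnar Gupta, Wes Jansen — 3 peers.

3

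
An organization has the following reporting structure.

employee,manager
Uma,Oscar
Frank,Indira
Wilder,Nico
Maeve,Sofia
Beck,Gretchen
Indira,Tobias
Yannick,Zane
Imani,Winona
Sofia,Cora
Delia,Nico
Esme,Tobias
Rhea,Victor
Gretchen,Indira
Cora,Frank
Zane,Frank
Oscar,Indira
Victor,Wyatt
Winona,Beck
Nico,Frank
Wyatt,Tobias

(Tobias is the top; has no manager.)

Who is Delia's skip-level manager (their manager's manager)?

Delia reports to Nico, and Nico reports to Frank. So Delia's skip-level manager is Frank.

Frank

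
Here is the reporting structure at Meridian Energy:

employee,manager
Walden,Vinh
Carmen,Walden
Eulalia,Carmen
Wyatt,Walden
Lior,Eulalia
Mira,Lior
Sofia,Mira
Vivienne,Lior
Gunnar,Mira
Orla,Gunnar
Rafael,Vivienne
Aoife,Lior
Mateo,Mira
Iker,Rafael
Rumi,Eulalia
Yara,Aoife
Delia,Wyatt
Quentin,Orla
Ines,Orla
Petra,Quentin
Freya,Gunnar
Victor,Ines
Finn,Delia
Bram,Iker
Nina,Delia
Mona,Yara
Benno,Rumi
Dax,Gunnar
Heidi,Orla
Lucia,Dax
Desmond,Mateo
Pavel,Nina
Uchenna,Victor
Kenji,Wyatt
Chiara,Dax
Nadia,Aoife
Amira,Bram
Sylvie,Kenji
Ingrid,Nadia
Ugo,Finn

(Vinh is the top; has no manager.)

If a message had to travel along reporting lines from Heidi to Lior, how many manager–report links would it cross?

Heidi is in Lior's organization: the chain from Heidi up to Lior is Heidi → Orla → Gunnar → Mira → Lior, which is 4 links.

4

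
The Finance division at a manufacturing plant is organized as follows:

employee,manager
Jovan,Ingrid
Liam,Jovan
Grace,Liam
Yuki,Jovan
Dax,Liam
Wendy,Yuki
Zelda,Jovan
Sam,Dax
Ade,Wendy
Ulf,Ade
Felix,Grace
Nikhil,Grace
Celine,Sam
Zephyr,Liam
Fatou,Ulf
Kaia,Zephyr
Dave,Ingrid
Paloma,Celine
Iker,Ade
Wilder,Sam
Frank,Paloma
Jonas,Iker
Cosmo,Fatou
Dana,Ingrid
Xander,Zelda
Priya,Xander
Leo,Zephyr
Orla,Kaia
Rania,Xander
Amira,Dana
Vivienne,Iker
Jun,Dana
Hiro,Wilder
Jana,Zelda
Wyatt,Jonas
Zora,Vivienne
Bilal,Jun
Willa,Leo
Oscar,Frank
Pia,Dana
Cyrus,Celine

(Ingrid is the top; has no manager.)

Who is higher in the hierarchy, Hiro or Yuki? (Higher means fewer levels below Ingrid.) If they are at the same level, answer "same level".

Yuki

Hiro is 6 levels below Ingrid; Yuki is 2. Yuki is higher.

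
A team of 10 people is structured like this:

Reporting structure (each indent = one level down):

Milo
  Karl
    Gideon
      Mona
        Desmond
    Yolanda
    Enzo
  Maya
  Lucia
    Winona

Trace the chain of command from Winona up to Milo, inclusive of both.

Winona reports to Lucia. Lucia reports to Milo. Milo is at the top.

Winona -> Lucia -> Milo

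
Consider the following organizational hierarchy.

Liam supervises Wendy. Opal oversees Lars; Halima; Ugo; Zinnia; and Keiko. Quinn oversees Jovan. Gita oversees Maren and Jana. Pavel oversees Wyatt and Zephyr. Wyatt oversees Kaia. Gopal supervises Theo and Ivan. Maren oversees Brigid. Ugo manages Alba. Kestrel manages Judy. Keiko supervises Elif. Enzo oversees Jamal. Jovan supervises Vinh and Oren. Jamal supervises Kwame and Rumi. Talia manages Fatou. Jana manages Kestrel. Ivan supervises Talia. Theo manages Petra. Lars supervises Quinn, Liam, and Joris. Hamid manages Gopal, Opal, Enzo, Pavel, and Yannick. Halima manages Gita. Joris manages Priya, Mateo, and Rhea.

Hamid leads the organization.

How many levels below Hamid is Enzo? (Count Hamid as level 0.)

1

Chain from Enzo up to Hamid: Enzo → Hamid. That is 1 step up, so Enzo is 1 level below Hamid.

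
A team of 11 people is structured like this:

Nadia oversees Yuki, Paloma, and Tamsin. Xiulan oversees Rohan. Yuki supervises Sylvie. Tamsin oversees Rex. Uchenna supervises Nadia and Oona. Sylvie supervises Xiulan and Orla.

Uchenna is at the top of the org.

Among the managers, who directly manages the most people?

Direct-report counts: Uchenna has 2; Nadia has 3; Tamsin has 1; Yuki has 1; Sylvie has 2; Xiulan has 1. The largest is 3, held by Nadia.

Nadia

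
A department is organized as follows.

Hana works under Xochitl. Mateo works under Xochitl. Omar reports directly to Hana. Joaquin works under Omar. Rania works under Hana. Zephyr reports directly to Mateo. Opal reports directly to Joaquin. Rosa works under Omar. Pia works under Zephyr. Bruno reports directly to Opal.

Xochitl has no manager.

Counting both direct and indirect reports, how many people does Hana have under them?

6

Hana directly manages Omar, Rania. Under Omar: Rosa, Joaquin, Opal, Bruno (4). Rania has no reports. So Hana's organization is 2 direct reports plus everyone under them: 5 + 1 = 6.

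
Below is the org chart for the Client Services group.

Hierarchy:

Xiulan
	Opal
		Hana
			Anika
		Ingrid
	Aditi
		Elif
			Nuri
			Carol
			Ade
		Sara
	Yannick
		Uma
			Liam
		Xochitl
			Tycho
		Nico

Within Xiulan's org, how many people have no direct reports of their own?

9

The people in Xiulan's organization with no one reporting to them are Nico, Tycho, Liam, Sara, Ade, Carol, Nuri, Ingrid, Anika. That is 9.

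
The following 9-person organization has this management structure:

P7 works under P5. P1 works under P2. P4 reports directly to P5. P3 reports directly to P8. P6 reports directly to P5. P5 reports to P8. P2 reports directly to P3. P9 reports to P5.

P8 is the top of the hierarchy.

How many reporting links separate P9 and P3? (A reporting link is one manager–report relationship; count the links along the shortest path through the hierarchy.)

P9 is 2 levels below P8, and P3 is 1 level below P8 (their lowest common manager). The shortest path runs up from P9 to P8 and back down to P3: 2 + 1 = 3 links.

3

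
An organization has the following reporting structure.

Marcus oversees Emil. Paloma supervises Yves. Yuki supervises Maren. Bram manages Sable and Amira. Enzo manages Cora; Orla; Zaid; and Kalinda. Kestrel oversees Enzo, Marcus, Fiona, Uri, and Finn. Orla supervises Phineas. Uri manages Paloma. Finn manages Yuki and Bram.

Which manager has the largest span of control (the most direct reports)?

Kestrel

Direct-report counts: Kestrel has 5; Marcus has 1; Finn has 2; Bram has 2; Yuki has 1; Enzo has 4; Orla has 1; Uri has 1; Paloma has 1. The largest is 5, held by Kestrel.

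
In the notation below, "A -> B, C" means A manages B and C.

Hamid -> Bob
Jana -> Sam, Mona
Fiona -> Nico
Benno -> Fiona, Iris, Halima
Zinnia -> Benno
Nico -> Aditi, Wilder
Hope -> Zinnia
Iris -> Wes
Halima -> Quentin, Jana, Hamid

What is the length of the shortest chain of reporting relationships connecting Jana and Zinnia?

Jana is in Zinnia's organization: the chain from Jana up to Zinnia is Jana → Halima → Benno → Zinnia, which is 3 links.

3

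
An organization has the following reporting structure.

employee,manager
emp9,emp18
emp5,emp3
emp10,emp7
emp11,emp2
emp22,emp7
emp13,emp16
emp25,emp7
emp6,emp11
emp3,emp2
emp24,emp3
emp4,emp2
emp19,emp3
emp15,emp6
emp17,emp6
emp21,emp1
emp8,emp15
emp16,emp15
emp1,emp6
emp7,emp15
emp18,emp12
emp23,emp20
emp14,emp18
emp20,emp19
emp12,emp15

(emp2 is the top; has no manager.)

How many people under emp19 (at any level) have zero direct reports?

The only person in emp19's organization with no one reporting to them is emp23. That is 1.

1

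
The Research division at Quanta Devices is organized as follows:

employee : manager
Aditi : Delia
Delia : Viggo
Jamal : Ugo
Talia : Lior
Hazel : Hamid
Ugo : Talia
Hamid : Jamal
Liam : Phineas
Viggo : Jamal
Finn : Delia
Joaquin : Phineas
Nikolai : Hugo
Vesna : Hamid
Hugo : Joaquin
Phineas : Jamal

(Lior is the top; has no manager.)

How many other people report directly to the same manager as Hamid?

Hamid reports to Jamal. Jamal's other direct reports are Viggo, Phineas — 2 peers.

2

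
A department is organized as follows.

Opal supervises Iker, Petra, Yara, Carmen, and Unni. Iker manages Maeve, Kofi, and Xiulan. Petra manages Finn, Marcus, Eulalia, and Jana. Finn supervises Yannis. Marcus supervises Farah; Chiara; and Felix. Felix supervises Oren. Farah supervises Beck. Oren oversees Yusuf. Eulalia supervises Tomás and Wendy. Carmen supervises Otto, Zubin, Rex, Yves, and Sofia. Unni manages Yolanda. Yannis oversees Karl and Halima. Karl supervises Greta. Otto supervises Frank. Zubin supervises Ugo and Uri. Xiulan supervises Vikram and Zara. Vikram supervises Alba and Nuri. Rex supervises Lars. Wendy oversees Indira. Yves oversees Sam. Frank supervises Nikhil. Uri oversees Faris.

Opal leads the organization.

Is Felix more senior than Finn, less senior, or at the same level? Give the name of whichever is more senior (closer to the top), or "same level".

Felix is 3 levels below Opal; Finn is 2. Finn is higher.

Finn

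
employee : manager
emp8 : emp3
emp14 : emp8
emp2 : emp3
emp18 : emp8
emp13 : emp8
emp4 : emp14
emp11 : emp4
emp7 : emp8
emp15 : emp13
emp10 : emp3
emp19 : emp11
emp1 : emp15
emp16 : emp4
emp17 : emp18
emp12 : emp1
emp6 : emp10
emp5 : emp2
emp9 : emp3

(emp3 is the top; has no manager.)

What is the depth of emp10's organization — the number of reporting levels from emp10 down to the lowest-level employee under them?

The longest chain under emp10 runs emp10 → emp6, which is 1 level below emp10.

1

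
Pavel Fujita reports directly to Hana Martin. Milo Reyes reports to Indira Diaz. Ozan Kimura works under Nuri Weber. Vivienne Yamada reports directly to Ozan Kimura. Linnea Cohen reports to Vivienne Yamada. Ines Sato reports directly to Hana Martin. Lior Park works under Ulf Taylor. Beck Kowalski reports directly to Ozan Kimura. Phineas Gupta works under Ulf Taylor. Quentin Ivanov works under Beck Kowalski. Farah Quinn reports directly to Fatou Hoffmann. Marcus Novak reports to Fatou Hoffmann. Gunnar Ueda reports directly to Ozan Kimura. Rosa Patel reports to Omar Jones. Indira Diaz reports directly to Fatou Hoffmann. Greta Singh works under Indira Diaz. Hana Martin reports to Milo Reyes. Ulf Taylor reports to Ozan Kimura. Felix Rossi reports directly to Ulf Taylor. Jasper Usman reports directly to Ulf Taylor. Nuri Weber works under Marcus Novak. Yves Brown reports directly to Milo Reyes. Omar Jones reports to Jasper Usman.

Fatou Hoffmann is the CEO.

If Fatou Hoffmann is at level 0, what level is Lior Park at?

Chain from Lior Park up to Fatou Hoffmann: Lior Park → Ulf Taylor → Ozan Kimura → Nuri Weber → Marcus Novak → Fatou Hoffmann. That is 5 steps up, so Lior Park is 5 levels below Fatou Hoffmann.

5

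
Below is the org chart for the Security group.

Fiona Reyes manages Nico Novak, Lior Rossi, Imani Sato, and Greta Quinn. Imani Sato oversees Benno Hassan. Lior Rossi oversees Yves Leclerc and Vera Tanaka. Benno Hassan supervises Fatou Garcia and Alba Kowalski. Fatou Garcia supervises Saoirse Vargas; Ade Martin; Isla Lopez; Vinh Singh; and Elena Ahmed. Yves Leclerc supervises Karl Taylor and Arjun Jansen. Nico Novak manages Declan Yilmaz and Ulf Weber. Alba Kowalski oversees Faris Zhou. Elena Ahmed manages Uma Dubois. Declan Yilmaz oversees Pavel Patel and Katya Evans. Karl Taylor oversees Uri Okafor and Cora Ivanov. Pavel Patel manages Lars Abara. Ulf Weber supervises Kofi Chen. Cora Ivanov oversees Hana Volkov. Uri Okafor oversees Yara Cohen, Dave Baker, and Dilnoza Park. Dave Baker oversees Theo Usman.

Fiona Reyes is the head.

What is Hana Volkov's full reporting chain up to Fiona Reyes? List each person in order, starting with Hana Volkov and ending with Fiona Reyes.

Hana Volkov -> Cora Ivanov -> Karl Taylor -> Yves Leclerc -> Lior Rossi -> Fiona Reyes

Hana Volkov reports to Cora Ivanov. Cora Ivanov reports to Karl Taylor. Karl Taylor reports to Yves Leclerc. Yves Leclerc reports to Lior Rossi. Lior Rossi reports to Fiona Reyes. Fiona Reyes is at the top.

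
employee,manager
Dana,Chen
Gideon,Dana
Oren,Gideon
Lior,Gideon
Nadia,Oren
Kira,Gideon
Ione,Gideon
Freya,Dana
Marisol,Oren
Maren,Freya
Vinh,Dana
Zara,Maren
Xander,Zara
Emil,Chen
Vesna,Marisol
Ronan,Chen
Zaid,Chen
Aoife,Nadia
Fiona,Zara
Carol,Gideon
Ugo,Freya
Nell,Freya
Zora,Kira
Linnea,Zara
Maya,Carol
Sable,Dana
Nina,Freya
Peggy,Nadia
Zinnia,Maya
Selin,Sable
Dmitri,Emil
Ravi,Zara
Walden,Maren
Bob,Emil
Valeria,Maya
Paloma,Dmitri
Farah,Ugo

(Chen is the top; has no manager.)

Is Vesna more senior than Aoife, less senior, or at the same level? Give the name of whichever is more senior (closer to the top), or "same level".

same level

Both Vesna and Aoife are 5 levels below Chen.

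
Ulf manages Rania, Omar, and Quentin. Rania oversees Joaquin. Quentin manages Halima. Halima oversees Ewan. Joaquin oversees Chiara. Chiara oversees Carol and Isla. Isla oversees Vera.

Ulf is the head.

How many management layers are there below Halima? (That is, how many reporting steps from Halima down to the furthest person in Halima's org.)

1

The longest chain under Halima runs Halima → Ewan, which is 1 level below Halima.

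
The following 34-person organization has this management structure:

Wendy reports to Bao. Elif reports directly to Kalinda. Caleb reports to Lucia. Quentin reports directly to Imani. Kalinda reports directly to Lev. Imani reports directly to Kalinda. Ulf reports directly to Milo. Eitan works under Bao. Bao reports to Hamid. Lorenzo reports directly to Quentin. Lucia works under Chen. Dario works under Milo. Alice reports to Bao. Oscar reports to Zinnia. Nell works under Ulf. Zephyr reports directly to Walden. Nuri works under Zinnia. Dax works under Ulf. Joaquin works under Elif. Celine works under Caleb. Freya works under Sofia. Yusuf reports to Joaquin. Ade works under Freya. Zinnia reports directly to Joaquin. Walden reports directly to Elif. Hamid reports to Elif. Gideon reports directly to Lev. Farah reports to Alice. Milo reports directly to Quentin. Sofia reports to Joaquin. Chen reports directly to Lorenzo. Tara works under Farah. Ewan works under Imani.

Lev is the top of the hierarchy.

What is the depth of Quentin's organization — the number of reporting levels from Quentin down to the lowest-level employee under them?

The longest chain under Quentin runs Quentin → Lorenzo → Chen → Lucia → Caleb → Celine, which is 5 levels below Quentin.

5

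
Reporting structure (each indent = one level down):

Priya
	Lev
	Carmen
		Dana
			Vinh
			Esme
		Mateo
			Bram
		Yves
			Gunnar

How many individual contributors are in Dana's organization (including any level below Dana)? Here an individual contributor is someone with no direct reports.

The people in Dana's organization with no one reporting to them are Esme, Vinh. That is 2.

2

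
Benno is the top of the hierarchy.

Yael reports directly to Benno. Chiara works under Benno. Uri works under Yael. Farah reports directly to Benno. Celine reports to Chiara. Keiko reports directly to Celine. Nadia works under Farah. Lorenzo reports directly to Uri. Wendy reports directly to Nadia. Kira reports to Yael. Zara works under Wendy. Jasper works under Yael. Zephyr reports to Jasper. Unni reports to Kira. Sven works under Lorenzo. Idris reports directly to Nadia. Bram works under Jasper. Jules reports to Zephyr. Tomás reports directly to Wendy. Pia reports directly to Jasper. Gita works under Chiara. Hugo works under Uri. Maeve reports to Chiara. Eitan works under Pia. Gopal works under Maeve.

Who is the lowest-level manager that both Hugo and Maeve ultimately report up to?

Hugo's chain of managers is Uri, Yael, Benno. Maeve's chain of managers is Chiara, Benno. The first manager that appears in both chains is Benno.

Benno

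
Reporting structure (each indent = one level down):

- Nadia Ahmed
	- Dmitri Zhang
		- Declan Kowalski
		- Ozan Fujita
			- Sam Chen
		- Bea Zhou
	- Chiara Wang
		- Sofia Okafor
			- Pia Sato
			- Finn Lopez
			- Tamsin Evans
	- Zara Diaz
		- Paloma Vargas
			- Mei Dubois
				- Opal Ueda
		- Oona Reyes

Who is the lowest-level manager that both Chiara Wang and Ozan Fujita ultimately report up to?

Chiara Wang's chain of managers is Nadia Ahmed. Ozan Fujita's chain of managers is Dmitri Zhang, Nadia Ahmed. The first manager that appears in both chains is Nadia Ahmed.

Nadia Ahmed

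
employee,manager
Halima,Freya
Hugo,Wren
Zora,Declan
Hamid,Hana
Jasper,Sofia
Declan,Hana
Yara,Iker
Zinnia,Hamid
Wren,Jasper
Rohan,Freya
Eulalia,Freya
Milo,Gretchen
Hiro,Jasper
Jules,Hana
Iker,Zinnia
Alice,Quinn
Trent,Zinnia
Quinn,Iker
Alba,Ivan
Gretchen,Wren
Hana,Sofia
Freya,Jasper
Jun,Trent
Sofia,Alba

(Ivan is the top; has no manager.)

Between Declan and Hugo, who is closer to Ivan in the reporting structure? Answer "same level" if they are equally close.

Declan

Declan is 4 levels below Ivan; Hugo is 5. Declan is higher.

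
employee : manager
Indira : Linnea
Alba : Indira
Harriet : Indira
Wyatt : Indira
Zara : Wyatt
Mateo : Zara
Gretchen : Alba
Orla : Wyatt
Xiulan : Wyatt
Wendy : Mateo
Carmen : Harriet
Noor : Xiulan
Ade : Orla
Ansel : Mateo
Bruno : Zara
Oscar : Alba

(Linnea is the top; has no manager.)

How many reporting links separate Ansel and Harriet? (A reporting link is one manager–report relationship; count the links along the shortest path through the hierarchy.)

Ansel is 4 levels below Indira, and Harriet is 1 level below Indira (their lowest common manager). The shortest path runs up from Ansel to Indira and back down to Harriet: 4 + 1 = 5 links.

5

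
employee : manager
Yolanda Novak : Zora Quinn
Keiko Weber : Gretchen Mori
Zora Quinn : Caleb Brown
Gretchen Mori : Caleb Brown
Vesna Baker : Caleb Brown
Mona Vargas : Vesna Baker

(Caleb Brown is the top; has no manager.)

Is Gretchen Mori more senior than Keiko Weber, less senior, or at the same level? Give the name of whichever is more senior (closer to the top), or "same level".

Gretchen Mori is 1 level below Caleb Brown; Keiko Weber is 2. Gretchen Mori is higher.

Gretchen Mori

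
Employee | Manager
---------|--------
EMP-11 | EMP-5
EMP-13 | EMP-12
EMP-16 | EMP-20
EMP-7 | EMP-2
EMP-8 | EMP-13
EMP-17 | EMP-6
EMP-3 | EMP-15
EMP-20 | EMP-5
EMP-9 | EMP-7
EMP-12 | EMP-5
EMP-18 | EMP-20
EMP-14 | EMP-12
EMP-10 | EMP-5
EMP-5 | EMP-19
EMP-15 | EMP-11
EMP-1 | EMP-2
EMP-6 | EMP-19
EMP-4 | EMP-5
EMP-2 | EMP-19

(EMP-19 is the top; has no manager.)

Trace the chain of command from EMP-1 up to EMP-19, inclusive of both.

EMP-1 -> EMP-2 -> EMP-19

EMP-1 reports to EMP-2. EMP-2 reports to EMP-19. EMP-19 is at the top.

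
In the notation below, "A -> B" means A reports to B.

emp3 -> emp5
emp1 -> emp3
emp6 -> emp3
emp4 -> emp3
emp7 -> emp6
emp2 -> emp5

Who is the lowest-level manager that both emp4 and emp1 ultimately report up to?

emp4's chain of managers is emp3, emp5. emp1's chain of managers is emp3, emp5. The first manager that appears in both chains is emp3.

emp3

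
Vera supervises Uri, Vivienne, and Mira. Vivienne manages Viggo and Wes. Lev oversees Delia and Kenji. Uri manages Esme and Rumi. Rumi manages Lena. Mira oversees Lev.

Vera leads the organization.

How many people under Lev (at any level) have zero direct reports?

2

The people in Lev's organization with no one reporting to them are Delia, Kenji. That is 2.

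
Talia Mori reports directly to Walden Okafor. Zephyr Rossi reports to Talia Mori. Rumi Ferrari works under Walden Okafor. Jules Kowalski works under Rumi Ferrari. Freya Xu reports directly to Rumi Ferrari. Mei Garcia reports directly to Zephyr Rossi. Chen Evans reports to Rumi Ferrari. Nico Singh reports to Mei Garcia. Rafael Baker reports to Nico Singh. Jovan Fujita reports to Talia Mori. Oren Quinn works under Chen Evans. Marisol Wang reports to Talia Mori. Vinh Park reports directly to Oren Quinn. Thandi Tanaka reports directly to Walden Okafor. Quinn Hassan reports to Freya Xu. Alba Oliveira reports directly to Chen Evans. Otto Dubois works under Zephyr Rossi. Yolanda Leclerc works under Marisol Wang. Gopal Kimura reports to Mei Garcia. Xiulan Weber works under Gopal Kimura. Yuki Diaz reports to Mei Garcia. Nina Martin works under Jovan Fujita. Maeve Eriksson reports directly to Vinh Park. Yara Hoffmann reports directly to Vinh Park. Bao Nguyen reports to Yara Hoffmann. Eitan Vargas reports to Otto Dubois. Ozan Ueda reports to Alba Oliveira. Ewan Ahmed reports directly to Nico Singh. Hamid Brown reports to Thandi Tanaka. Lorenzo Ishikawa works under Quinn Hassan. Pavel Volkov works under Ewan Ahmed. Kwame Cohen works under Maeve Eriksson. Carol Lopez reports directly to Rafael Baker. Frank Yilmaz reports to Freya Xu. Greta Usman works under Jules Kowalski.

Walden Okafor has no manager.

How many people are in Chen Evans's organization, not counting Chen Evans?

8

Chen Evans directly manages Oren Quinn, Alba Oliveira. Under Oren Quinn: Vinh Park, Yara Hoffmann, Bao Nguyen, Maeve Eriksson, Kwame Cohen (5). Under Alba Oliveira: Ozan Ueda (1). So Chen Evans's organization is 2 direct reports plus everyone under them: 6 + 2 = 8.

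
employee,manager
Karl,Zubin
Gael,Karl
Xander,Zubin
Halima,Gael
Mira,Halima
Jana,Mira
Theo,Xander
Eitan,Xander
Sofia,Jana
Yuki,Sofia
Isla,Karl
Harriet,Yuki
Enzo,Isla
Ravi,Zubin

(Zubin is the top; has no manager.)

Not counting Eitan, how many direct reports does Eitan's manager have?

Eitan reports to Xander. Xander's other direct reports are Theo — 1 peer.

1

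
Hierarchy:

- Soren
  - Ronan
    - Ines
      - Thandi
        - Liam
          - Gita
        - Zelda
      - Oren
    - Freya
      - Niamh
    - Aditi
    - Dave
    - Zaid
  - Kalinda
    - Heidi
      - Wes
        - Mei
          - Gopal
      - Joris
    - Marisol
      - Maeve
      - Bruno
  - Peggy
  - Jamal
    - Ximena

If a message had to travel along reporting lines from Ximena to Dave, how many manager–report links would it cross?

Ximena is 2 levels below Soren, and Dave is 2 levels below Soren (their lowest common manager). The shortest path runs up from Ximena to Soren and back down to Dave: 2 + 2 = 4 links.

4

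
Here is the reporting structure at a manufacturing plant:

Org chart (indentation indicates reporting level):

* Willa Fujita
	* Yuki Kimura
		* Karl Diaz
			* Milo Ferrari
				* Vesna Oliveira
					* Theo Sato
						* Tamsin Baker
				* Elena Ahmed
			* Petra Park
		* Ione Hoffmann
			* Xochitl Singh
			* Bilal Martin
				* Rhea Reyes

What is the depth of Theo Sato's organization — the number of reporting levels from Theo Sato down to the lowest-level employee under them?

The longest chain under Theo Sato runs Theo Sato → Tamsin Baker, which is 1 level below Theo Sato.

1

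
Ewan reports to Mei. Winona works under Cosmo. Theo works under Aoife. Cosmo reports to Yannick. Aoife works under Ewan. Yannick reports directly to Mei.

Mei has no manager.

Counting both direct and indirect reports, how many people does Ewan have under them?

2

Ewan directly manages Aoife. Under Aoife: Theo (1). That's 2 in total.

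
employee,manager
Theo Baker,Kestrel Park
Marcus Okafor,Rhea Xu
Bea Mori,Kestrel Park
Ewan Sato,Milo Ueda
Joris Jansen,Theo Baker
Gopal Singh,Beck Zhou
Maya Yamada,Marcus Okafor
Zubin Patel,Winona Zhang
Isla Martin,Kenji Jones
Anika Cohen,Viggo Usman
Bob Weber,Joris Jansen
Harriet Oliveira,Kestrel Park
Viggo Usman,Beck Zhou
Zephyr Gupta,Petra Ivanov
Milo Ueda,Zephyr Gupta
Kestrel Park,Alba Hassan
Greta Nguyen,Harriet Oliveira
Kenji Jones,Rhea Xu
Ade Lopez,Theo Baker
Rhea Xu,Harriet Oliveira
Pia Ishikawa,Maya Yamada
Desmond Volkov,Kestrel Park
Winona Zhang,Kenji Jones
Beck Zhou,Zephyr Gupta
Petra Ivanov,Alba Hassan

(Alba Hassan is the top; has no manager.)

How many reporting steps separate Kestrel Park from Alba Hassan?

Chain from Kestrel Park up to Alba Hassan: Kestrel Park → Alba Hassan. That is 1 step up, so Kestrel Park is 1 level below Alba Hassan.

1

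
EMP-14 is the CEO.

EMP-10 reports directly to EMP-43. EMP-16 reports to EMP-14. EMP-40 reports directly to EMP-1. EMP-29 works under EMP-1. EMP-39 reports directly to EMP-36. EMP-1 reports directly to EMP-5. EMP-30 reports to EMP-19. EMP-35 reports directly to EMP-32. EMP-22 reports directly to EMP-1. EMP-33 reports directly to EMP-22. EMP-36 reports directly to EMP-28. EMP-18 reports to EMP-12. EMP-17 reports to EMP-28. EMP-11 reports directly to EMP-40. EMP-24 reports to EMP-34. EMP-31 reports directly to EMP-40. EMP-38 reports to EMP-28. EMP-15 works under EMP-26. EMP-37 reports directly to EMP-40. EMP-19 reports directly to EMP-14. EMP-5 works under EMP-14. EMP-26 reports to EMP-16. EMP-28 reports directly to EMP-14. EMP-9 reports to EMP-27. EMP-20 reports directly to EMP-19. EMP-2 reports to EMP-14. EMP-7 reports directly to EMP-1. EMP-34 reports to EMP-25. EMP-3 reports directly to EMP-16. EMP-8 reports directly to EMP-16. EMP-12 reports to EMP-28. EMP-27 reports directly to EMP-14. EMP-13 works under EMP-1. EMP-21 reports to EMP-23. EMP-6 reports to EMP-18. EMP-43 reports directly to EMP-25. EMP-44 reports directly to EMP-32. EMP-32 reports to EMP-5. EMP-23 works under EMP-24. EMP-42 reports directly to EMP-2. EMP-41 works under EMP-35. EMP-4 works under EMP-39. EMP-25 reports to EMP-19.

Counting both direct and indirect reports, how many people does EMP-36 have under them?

EMP-36 directly manages EMP-39. Under EMP-39: EMP-4 (1). That's 2 in total.

2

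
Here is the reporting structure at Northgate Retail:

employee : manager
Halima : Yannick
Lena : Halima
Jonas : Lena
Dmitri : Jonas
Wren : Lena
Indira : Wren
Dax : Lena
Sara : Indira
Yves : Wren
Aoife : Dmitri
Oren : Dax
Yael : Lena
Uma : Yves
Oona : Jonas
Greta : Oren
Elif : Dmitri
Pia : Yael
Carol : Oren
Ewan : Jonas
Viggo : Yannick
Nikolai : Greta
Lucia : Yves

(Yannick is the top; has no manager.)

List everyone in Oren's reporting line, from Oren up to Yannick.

Oren -> Dax -> Lena -> Halima -> Yannick

Oren reports to Dax. Dax reports to Lena. Lena reports to Halima. Halima reports to Yannick. Yannick is at the top.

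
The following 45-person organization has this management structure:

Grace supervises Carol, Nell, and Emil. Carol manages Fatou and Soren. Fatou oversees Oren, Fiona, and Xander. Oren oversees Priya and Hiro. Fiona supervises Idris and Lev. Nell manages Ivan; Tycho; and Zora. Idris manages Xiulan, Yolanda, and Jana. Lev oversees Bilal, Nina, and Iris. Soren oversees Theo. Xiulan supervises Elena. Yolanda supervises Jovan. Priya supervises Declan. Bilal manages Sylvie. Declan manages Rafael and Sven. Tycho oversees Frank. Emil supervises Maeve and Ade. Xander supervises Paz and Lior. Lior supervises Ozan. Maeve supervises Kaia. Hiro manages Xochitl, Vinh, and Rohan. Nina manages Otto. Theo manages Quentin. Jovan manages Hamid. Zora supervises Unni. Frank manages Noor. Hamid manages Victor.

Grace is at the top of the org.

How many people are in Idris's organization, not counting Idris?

7

Idris directly manages Xiulan, Yolanda, Jana. Under Xiulan: Elena (1). Under Yolanda: Jovan, Hamid, Victor (3). Jana has no reports. So Idris's organization is 3 direct reports plus everyone under them: 2 + 4 + 1 = 7.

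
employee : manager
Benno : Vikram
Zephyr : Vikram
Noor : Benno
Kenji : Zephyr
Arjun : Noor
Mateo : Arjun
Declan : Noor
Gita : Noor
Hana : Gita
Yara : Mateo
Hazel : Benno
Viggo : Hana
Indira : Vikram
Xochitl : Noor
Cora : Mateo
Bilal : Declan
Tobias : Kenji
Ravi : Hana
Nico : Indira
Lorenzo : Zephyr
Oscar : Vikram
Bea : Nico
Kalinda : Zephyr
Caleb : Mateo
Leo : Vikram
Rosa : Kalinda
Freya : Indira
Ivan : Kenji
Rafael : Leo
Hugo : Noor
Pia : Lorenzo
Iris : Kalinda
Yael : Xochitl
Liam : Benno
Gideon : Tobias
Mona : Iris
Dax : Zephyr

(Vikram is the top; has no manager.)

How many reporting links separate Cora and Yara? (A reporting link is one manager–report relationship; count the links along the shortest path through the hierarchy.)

Cora is 1 level below Mateo, and Yara is 1 level below Mateo (their lowest common manager). The shortest path runs up from Cora to Mateo and back down to Yara: 1 + 1 = 2 links.

2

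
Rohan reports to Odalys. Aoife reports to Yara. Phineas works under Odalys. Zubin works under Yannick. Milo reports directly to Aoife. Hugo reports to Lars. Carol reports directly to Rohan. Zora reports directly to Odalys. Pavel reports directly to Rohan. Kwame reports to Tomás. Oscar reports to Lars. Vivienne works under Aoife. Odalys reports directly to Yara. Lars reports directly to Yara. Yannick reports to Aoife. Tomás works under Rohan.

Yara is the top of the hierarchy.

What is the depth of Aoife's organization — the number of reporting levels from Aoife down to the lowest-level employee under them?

The longest chain under Aoife runs Aoife → Yannick → Zubin, which is 2 levels below Aoife.

2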